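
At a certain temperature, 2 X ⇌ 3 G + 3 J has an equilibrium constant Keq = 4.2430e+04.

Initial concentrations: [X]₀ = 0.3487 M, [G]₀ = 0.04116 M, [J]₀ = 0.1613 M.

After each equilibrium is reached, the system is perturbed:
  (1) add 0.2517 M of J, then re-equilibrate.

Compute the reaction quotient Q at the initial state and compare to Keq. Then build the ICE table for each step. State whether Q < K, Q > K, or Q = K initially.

Q₀ = 2.4067e-06; Q < K (proceeds forward)

Q₀ = 2.4067e-06 vs Keq = 4.2430e+04 ⇒ Q<K, forward
Step 1:
                  X         G         J
  Initial    0.3487   0.04116    0.1613
  Change    -0.3475    0.5213    0.5213
  Equil    0.001155    0.5625    0.6826
  solve Keq expr → x = 0.1738; check Q = 4.2430e+04
Then add 0.2517 M of J.
Step 2:
                  X         G         J
  Initial  0.001155    0.5625    0.9343
  Change  6.8640e-04  -0.00103  -0.00103
  Equil    0.001841    0.5614    0.9333
  solve Keq expr → x = -3.4320e-04; check Q = 4.2430e+04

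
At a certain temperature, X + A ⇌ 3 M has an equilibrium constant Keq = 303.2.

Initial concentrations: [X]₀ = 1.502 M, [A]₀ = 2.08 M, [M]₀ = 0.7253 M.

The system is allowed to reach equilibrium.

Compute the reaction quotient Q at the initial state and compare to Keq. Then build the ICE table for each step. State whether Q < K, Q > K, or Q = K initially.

Q₀ = 0.1221 vs Keq = 303.2 ⇒ Q<K, forward
Step 1:
                    X           A           M
  Initial       1.502        2.08      0.7253
  Change       -1.199      -1.199       3.598
  Equil        0.3026      0.8806       4.323
  solve Keq expr → x = 1.199; check Q = 303.2

Q₀ = 0.1221; Q < K (proceeds forward)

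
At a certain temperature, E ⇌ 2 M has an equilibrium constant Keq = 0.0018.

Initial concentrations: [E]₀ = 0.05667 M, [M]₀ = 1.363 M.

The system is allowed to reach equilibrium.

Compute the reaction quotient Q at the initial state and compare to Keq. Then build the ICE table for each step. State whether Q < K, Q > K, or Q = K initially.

Q₀ = 32.78; Q > K (proceeds reverse)

Q₀ = 32.78 vs Keq = 0.0018 ⇒ Q>K, reverse
Step 1:
                   E          M
  init       0.05667      1.363
  Δ           0.6635     -1.327
  eq          0.7202      0.036
  solve Keq expr → x = -0.6635; check Q = 0.0018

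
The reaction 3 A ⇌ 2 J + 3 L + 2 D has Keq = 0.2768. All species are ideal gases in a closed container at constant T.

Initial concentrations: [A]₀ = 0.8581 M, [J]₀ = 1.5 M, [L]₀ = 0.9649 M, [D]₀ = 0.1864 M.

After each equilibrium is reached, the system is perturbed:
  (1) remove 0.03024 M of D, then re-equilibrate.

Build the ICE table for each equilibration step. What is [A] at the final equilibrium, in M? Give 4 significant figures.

[A]_eq = 0.7726 M

Q₀ = 0.1111 vs Keq = 0.2768 ⇒ Q<K, forward
Step 1:
                  A         J         L         D
  Initial    0.8581       1.5    0.9649    0.1864
  Change   -0.06541   0.04361   0.06541   0.04361
  Equil      0.7927     1.544      1.03      0.23
  solve Keq expr → x = 0.0218; check Q = 0.2768
Then remove 0.03024 M of D.
Step 2:
                  A         J         L         D
  Initial    0.7927     1.544      1.03    0.1998
  Change   -0.02008   0.01339   0.02008   0.01339
  Equil      0.7726     1.557      1.05    0.2132
  solve Keq expr → x = 0.006694; check Q = 0.2768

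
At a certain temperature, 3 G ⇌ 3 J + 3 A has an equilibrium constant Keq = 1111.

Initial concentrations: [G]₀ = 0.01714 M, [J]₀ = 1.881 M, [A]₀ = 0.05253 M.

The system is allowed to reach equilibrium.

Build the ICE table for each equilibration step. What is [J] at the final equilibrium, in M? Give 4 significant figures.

Q₀ = 191.6 vs Keq = 1111 ⇒ Q<K, forward
Step 1:
                  G         J         A
  I         0.01714     1.881   0.05253
  C       -0.006401  0.006401  0.006401
  E         0.01074     1.887   0.05893
  solve Keq expr → x = 0.002134; check Q = 1111

[J]_eq = 1.887 M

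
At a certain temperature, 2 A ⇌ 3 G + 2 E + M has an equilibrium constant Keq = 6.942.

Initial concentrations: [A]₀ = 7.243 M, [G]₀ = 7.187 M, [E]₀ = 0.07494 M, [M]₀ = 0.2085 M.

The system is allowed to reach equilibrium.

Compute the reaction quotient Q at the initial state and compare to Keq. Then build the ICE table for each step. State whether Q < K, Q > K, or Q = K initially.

Q₀ = 0.008286 vs Keq = 6.942 ⇒ Q<K, forward
Step 1:
                    A           G           E           M
  I             7.243       7.187     0.07494      0.2085
  C           -0.8121       1.218      0.8121       0.406
  E             6.431       8.405       0.887      0.6145
  solve Keq expr → x = 0.406; check Q = 6.942

Q₀ = 0.008286; Q < K (proceeds forward)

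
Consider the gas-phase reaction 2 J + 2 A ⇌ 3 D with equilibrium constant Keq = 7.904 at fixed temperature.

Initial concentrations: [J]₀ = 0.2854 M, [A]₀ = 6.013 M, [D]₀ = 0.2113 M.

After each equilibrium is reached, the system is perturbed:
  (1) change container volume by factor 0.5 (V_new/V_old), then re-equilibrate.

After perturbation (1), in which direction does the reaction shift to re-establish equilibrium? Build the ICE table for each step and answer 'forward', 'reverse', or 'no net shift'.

Q₀ = 0.003203 vs Keq = 7.904 ⇒ Q<K, forward
Step 1:
                  J         A         D
  Initial    0.2854     6.013    0.2113
  Change    -0.2569   -0.2569    0.3854
  Equil     0.02848     5.756    0.5967
  solve Keq expr → x = 0.1285; check Q = 7.904
Then change container volume by factor 0.5 (V_new/V_old).
Step 2:
                  J         A         D
  Initial   0.05696     11.51     1.193
  Change   -0.01545  -0.01545   0.02317
  Equil     0.04151      11.5     1.217
  solve Keq expr → x = 0.007725; check Q = 7.904

Direction: forward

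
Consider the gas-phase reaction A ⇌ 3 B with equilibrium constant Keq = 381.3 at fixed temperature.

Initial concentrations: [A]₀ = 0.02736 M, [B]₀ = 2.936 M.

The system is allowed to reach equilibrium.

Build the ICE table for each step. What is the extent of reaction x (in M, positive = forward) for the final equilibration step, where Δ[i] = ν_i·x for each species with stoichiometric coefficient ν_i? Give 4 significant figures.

x = -0.0326 M

Q₀ = 925 vs Keq = 381.3 ⇒ Q>K, reverse
Step 1:
                  A         B
  I         0.02736     2.936
  C          0.0326   -0.0978
  E         0.05996     2.838
  solve Keq expr → x = -0.0326; check Q = 381.3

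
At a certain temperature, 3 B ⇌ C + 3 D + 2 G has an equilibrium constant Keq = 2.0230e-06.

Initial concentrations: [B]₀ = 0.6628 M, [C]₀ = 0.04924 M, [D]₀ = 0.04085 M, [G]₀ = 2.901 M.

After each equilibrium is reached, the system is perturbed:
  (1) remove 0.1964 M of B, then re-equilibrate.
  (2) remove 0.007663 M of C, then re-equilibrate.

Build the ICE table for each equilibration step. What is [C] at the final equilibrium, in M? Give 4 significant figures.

Q₀ = 9.7016e-05 vs Keq = 2.0230e-06 ⇒ Q>K, reverse
Step 1:
                  B         C         D         G
  Initial    0.6628   0.04924   0.04085     2.901
  Change    0.02821 -0.009405  -0.02821  -0.01881
  Equil       0.691   0.03984   0.01264     2.882
  solve Keq expr → x = -0.009405; check Q = 2.0230e-06
Then remove 0.1964 M of B.
Step 2:
                  B         C         D         G
  Initial    0.4946   0.03984   0.01264     2.882
  Change   0.003435 -0.001145 -0.003435  -0.00229
  Equil       0.498   0.03869  0.009201      2.88
  solve Keq expr → x = -0.001145; check Q = 2.0230e-06
Then remove 0.007663 M of C.
Step 3:
                  B         C         D         G
  Initial     0.498   0.03103  0.009201      2.88
  Change  -6.6479e-04 2.2160e-04 6.6479e-04 4.4319e-04
  Equil      0.4974   0.03125  0.009865      2.88
  solve Keq expr → x = 2.2160e-04; check Q = 2.0230e-06

[C]_eq = 0.03125 M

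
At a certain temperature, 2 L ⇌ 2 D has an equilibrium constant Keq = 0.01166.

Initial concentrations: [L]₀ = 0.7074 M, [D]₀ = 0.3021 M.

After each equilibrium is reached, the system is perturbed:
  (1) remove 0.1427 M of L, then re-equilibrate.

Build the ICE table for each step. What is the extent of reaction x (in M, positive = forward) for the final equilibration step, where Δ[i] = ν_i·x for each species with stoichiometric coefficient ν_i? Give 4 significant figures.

Q₀ = 0.1824 vs Keq = 0.01166 ⇒ Q>K, reverse
Step 1:
                   L          D
  I           0.7074     0.3021
  C           0.2037    -0.2037
  E           0.9111    0.09838
  solve Keq expr → x = -0.1019; check Q = 0.01166
Then remove 0.1427 M of L.
Step 2:
                   L          D
  I           0.7684    0.09838
  C          0.01391   -0.01391
  E           0.7823    0.08448
  solve Keq expr → x = -0.006954; check Q = 0.01166

x = -0.006954 M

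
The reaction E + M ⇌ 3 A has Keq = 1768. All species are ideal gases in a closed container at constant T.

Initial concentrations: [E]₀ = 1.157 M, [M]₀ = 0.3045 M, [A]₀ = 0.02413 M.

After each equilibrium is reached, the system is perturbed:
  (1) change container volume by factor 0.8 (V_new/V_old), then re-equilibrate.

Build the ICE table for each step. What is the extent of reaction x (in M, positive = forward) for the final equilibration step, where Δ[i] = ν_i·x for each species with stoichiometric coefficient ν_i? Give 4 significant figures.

Q₀ = 3.9880e-05 vs Keq = 1768 ⇒ Q<K, forward
Step 1:
                  E         M         A
  init        1.157    0.3045   0.02413
  Δ          -0.304    -0.304    0.9119
  eq          0.853 5.4372e-04     0.936
  solve Keq expr → x = 0.304; check Q = 1768
Then change container volume by factor 0.8 (V_new/V_old).
Step 2:
                  E         M         A
  init        1.066 6.7965e-04      1.17
  Δ       1.6868e-04 1.6868e-04 -5.0603e-04
  eq          1.066 8.4832e-04     1.169
  solve Keq expr → x = -1.6868e-04; check Q = 1768

x = -1.6868e-04 M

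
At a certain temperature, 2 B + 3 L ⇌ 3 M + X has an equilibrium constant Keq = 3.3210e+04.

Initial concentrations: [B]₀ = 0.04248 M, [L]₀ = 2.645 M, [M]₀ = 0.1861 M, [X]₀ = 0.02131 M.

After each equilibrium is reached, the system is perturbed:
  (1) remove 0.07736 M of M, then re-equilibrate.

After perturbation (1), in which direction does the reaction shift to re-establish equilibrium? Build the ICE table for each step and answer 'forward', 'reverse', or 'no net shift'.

Direction: forward

Q₀ = 0.004113 vs Keq = 3.3210e+04 ⇒ Q<K, forward
Step 1:
                  B         L         M         X
  I         0.04248     2.645    0.1861   0.02131
  C        -0.04245  -0.06367   0.06367   0.02122
  E       3.4062e-05     2.581    0.2498   0.04253
  solve Keq expr → x = 0.02122; check Q = 3.3210e+04
Then remove 0.07736 M of M.
Step 2:
                  B         L         M         X
  I       3.4062e-05     2.581    0.1724   0.04253
  C       -1.4522e-05 -2.1783e-05 2.1783e-05 7.2609e-06
  E       1.9540e-05     2.581    0.1724   0.04254
  solve Keq expr → x = 7.2609e-06; check Q = 3.3210e+04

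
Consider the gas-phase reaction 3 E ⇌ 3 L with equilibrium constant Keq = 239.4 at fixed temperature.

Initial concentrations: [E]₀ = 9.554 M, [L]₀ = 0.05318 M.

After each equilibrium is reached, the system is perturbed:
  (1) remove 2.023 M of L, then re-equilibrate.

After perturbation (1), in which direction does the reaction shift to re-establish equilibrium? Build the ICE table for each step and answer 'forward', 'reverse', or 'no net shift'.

Direction: forward

Q₀ = 1.7246e-07 vs Keq = 239.4 ⇒ Q<K, forward
Step 1:
                  E         L
  init        9.554   0.05318
  Δ          -8.221     8.221
  eq          1.333     8.275
  solve Keq expr → x = 2.74; check Q = 239.4
Then remove 2.023 M of L.
Step 2:
                  E         L
  init        1.333     6.252
  Δ         -0.2806    0.2806
  eq          1.052     6.532
  solve Keq expr → x = 0.09354; check Q = 239.4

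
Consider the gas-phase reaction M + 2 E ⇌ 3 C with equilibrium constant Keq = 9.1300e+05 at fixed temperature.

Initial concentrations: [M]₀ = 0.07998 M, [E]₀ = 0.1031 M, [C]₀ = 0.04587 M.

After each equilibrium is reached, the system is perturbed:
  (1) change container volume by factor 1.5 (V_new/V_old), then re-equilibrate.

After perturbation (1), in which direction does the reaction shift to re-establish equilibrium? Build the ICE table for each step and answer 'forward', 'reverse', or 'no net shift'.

Direction: no net shift

Q₀ = 0.1135 vs Keq = 9.1300e+05 ⇒ Q<K, forward
Step 1:
                  M         E         C
  I         0.07998    0.1031   0.04587
  C        -0.05127   -0.1025    0.1538
  E         0.02871 5.5122e-04    0.1997
  solve Keq expr → x = 0.05127; check Q = 9.1300e+05
Then change container volume by factor 1.5 (V_new/V_old).
Step 2:
                  M         E         C
  I         0.01914 3.6748e-04    0.1331
  C               0         0         0
  E         0.01914 3.6748e-04    0.1331
  solve Keq expr → x = 0; check Q = 9.1300e+05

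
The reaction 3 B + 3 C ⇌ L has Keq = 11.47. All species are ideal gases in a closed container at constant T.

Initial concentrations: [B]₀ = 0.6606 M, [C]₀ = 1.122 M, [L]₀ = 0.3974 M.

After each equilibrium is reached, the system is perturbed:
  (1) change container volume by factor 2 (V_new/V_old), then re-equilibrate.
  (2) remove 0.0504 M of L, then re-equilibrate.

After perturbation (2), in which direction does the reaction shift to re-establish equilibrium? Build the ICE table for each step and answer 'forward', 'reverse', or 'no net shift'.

Q₀ = 0.976 vs Keq = 11.47 ⇒ Q<K, forward
Step 1:
                    B           C           L
  init         0.6606       1.122      0.3974
  Δ           -0.2579     -0.2579     0.08596
  eq           0.4027      0.8641      0.4834
  solve Keq expr → x = 0.08596; check Q = 11.47
Then change container volume by factor 2 (V_new/V_old).
Step 2:
                    B           C           L
  init         0.2014      0.4321      0.2417
  Δ            0.1952      0.1952    -0.06508
  eq           0.3966      0.6273      0.1766
  solve Keq expr → x = -0.06508; check Q = 11.47
Then remove 0.0504 M of L.
Step 3:
                    B           C           L
  init         0.3966      0.6273      0.1262
  Δ          -0.02208    -0.02208     0.00736
  eq           0.3745      0.6052      0.1336
  solve Keq expr → x = 0.00736; check Q = 11.47

Direction: forward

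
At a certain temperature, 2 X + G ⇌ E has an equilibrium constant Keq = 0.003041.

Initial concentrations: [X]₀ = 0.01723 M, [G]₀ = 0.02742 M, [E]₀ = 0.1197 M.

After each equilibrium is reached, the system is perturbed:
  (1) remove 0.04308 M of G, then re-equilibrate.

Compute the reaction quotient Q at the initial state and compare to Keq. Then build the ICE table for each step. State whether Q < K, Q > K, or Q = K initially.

Q₀ = 1.4705e+04; Q > K (proceeds reverse)

Q₀ = 1.4705e+04 vs Keq = 0.003041 ⇒ Q>K, reverse
Step 1:
                   X          G          E
  Initial    0.01723    0.02742     0.1197
  Change      0.2393     0.1197    -0.1197
  Equil       0.2566     0.1471 2.9445e-05
  solve Keq expr → x = -0.1197; check Q = 0.003041
Then remove 0.04308 M of G.
Step 2:
                   X          G          E
  Initial     0.2566      0.104 2.9445e-05
  Change  1.7239e-05 8.6195e-06 -8.6195e-06
  Equil       0.2566      0.104 2.0826e-05
  solve Keq expr → x = -8.6195e-06; check Q = 0.003041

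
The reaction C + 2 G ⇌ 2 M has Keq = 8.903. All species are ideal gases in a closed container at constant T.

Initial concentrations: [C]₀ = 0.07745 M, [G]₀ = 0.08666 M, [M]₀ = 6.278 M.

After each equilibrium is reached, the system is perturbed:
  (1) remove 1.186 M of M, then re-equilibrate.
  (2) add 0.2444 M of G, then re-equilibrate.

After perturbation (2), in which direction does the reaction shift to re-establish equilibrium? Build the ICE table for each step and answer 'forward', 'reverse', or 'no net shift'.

Direction: forward

Q₀ = 6.7762e+04 vs Keq = 8.903 ⇒ Q>K, reverse
Step 1:
                    C           G           M
  I           0.07745     0.08666       6.278
  C            0.7965       1.593      -1.593
  E            0.8739        1.68       4.685
  solve Keq expr → x = -0.7965; check Q = 8.903
Then remove 1.186 M of M.
Step 2:
                    C           G           M
  I            0.8739        1.68       3.499
  C            -0.119     -0.2381      0.2381
  E            0.7549       1.442       3.737
  solve Keq expr → x = 0.119; check Q = 8.903
Then add 0.2444 M of G.
Step 3:
                    C           G           M
  I            0.7549       1.686       3.737
  C          -0.06387     -0.1277      0.1277
  E             0.691       1.558       3.865
  solve Keq expr → x = 0.06387; check Q = 8.903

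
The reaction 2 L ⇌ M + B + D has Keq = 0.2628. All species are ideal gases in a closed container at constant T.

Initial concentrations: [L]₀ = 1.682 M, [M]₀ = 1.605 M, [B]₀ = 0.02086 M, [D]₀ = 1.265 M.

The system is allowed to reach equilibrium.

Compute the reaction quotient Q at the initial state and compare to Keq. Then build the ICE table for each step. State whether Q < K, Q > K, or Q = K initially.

Q₀ = 0.01497 vs Keq = 0.2628 ⇒ Q<K, forward
Step 1:
                    L           M           B           D
  I             1.682       1.605     0.02086       1.265
  C           -0.3344      0.1672      0.1672      0.1672
  E             1.348       1.772       0.188       1.432
  solve Keq expr → x = 0.1672; check Q = 0.2628

Q₀ = 0.01497; Q < K (proceeds forward)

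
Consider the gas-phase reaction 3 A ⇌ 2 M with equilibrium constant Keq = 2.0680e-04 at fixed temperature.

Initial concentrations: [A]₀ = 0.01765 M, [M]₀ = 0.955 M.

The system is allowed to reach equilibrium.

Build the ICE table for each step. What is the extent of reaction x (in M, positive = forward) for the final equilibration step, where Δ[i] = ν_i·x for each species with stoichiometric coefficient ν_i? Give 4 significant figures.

Q₀ = 1.6587e+05 vs Keq = 2.0680e-04 ⇒ Q>K, reverse
Step 1:
                  A         M
  init      0.01765     0.955
  Δ           1.396   -0.9308
  eq          1.414   0.02418
  solve Keq expr → x = -0.4654; check Q = 2.0680e-04

x = -0.4654 M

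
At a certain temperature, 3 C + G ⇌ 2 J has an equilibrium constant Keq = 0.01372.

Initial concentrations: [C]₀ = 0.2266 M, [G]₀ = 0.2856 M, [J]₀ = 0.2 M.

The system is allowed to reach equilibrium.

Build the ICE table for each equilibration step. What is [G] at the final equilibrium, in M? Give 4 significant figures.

Q₀ = 12.04 vs Keq = 0.01372 ⇒ Q>K, reverse
Step 1:
                    C           G           J
  I            0.2266      0.2856         0.2
  C            0.2632     0.08773     -0.1755
  E            0.4898      0.3733     0.02453
  solve Keq expr → x = -0.08773; check Q = 0.01372

[G]_eq = 0.3733 M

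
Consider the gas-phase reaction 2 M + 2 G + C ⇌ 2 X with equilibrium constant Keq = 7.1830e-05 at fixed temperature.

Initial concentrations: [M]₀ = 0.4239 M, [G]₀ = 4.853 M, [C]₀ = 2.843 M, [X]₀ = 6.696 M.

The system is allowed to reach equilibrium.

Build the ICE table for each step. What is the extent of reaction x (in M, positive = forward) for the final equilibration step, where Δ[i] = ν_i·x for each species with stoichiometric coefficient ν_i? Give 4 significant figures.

Q₀ = 3.727 vs Keq = 7.1830e-05 ⇒ Q>K, reverse
Step 1:
                   M          G          C          X
  Initial     0.4239      4.853      2.843      6.696
  Change       5.476      5.476      2.738     -5.476
  Equil          5.9      10.33      5.581       1.22
  solve Keq expr → x = -2.738; check Q = 7.1830e-05

x = -2.738 M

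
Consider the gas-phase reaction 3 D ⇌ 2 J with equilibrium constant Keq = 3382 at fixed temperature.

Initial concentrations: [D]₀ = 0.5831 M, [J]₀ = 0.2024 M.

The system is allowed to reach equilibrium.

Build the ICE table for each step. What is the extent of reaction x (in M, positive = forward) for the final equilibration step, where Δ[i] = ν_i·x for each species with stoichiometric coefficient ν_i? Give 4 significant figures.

x = 0.1793 M

Q₀ = 0.2066 vs Keq = 3382 ⇒ Q<K, forward
Step 1:
                    D           J
  I            0.5831      0.2024
  C           -0.5378      0.3585
  E           0.04531      0.5609
  solve Keq expr → x = 0.1793; check Q = 3382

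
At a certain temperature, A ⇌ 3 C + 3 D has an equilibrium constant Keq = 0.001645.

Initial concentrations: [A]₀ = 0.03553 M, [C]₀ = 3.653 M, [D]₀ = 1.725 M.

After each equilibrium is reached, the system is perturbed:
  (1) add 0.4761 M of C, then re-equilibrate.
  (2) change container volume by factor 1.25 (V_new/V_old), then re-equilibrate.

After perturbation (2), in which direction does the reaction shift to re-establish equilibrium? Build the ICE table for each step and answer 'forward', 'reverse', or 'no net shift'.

Direction: forward

Q₀ = 7042 vs Keq = 0.001645 ⇒ Q>K, reverse
Step 1:
                    A           C           D
  Initial     0.03553       3.653       1.725
  Change       0.5583      -1.675      -1.675
  Equil        0.5938       1.978     0.05016
  solve Keq expr → x = -0.5583; check Q = 0.001645
Then add 0.4761 M of C.
Step 2:
                    A           C           D
  Initial      0.5938       2.454     0.05016
  Change     0.003167   -0.009501   -0.009501
  Equil         0.597       2.445     0.04066
  solve Keq expr → x = -0.003167; check Q = 0.001645
Then change container volume by factor 1.25 (V_new/V_old).
Step 3:
                    A           C           D
  Initial      0.4776       1.956     0.03253
  Change     -0.00472     0.01416     0.01416
  Equil        0.4729        1.97     0.04668
  solve Keq expr → x = 0.00472; check Q = 0.001645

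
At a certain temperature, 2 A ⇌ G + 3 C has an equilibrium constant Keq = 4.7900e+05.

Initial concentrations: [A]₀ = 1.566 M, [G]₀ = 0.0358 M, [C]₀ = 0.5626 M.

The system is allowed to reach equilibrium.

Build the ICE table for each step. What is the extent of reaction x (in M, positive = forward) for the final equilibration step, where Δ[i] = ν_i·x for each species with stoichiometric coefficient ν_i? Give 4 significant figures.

x = 0.7798 M

Q₀ = 0.0026 vs Keq = 4.7900e+05 ⇒ Q<K, forward
Step 1:
                  A         G         C
  init        1.566    0.0358    0.5626
  Δ           -1.56    0.7798     2.339
  eq        0.00645    0.8156     2.902
  solve Keq expr → x = 0.7798; check Q = 4.7900e+05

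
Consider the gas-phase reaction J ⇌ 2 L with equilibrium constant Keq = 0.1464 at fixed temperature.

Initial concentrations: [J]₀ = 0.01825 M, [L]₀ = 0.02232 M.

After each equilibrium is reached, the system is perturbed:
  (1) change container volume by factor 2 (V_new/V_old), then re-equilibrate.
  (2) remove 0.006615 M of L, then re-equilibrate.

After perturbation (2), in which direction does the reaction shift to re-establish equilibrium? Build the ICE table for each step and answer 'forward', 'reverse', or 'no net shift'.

Q₀ = 0.0273 vs Keq = 0.1464 ⇒ Q<K, forward
Step 1:
                   J          L
  I          0.01825    0.02232
  C        -0.008107    0.01621
  E          0.01014    0.03853
  solve Keq expr → x = 0.008107; check Q = 0.1464
Then change container volume by factor 2 (V_new/V_old).
Step 2:
                   J          L
  I         0.005071    0.01927
  C        -0.001615   0.003229
  E         0.003457     0.0225
  solve Keq expr → x = 0.001615; check Q = 0.1464
Then remove 0.006615 M of L.
Step 3:
                   J          L
  I         0.003457    0.01588
  C        -0.001183   0.002365
  E         0.002274    0.01825
  solve Keq expr → x = 0.001183; check Q = 0.1464

Direction: forward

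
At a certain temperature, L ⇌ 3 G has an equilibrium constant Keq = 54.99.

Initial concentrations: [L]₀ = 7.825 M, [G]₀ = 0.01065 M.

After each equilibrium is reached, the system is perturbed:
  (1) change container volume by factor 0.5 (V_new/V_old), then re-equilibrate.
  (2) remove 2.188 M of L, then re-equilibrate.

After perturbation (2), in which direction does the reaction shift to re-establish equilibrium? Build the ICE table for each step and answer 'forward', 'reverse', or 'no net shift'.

Q₀ = 1.5437e-07 vs Keq = 54.99 ⇒ Q<K, forward
Step 1:
                    L           G
  Initial       7.825     0.01065
  Change       -2.245       6.734
  Equil          5.58       6.745
  solve Keq expr → x = 2.245; check Q = 54.99
Then change container volume by factor 0.5 (V_new/V_old).
Step 2:
                    L           G
  Initial       11.16       13.49
  Change        1.539      -4.618
  Equil          12.7       8.872
  solve Keq expr → x = -1.539; check Q = 54.99
Then remove 2.188 M of L.
Step 3:
                    L           G
  Initial       10.51       8.872
  Change       0.1661     -0.4983
  Equil         10.68       8.374
  solve Keq expr → x = -0.1661; check Q = 54.99

Direction: reverse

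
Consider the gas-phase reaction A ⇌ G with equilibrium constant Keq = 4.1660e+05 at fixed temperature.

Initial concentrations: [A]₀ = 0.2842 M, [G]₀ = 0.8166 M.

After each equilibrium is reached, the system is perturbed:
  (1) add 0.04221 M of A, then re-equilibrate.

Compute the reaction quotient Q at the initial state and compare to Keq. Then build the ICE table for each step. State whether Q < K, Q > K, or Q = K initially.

Q₀ = 2.873; Q < K (proceeds forward)

Q₀ = 2.873 vs Keq = 4.1660e+05 ⇒ Q<K, forward
Step 1:
                   A          G
  I           0.2842     0.8166
  C          -0.2842     0.2842
  E       2.6423e-06      1.101
  solve Keq expr → x = 0.2842; check Q = 4.1660e+05
Then add 0.04221 M of A.
Step 2:
                   A          G
  I          0.04221      1.101
  C         -0.04221    0.04221
  E       2.7437e-06      1.143
  solve Keq expr → x = 0.04221; check Q = 4.1660e+05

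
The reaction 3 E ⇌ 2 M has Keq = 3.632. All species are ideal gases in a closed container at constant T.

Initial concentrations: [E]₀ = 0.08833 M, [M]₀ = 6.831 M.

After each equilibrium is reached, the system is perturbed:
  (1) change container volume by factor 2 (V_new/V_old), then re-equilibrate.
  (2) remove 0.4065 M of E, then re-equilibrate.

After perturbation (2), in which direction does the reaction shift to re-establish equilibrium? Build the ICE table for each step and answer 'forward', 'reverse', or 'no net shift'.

Direction: reverse

Q₀ = 6.7709e+04 vs Keq = 3.632 ⇒ Q>K, reverse
Step 1:
                    E           M
  init        0.08833       6.831
  Δ             1.947      -1.298
  eq            2.035       5.533
  solve Keq expr → x = -0.6489; check Q = 3.632
Then change container volume by factor 2 (V_new/V_old).
Step 2:
                    E           M
  init          1.018       2.767
  Δ             0.219      -0.146
  eq            1.237       2.621
  solve Keq expr → x = -0.07299; check Q = 3.632
Then remove 0.4065 M of E.
Step 3:
                    E           M
  init         0.8301       2.621
  Δ            0.3352     -0.2234
  eq            1.165       2.397
  solve Keq expr → x = -0.1117; check Q = 3.632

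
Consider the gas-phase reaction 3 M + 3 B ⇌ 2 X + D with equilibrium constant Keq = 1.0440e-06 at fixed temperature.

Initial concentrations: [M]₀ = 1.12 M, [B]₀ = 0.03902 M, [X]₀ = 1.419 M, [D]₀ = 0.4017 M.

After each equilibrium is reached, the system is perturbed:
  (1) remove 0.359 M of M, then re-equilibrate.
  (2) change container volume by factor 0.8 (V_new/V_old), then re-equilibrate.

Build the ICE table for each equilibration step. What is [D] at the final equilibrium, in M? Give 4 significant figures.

[D]_eq = 9.8293e-05 M

Q₀ = 9691 vs Keq = 1.0440e-06 ⇒ Q>K, reverse
Step 1:
                   M          B          X          D
  init          1.12    0.03902      1.419     0.4017
  Δ            1.205      1.205    -0.8033    -0.4016
  eq           2.325      1.244     0.6157 6.6605e-05
  solve Keq expr → x = -0.4016; check Q = 1.0440e-06
Then remove 0.359 M of M.
Step 2:
                   M          B          X          D
  init         1.966      1.244     0.6157 6.6605e-05
  Δ       7.8948e-05 7.8948e-05 -5.2632e-05 -2.6316e-05
  eq           1.966      1.244     0.6157 4.0289e-05
  solve Keq expr → x = -2.6316e-05; check Q = 1.0440e-06
Then change container volume by factor 0.8 (V_new/V_old).
Step 3:
                   M          B          X          D
  init         2.457      1.555     0.7696 5.0361e-05
  Δ       -1.4379e-04 -1.4379e-04 9.5863e-05 4.7932e-05
  eq           2.457      1.555     0.7697 9.8293e-05
  solve Keq expr → x = 4.7932e-05; check Q = 1.0440e-06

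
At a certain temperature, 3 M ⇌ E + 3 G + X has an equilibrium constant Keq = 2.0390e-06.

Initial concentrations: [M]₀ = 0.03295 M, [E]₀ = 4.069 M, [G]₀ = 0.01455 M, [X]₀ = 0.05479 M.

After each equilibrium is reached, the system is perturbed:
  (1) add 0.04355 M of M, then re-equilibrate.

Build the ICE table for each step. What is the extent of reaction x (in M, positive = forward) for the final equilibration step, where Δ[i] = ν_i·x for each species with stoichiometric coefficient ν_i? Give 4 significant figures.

Q₀ = 0.0192 vs Keq = 2.0390e-06 ⇒ Q>K, reverse
Step 1:
                    M           E           G           X
  Initial     0.03295       4.069     0.01455     0.05479
  Change      0.01355   -0.004516    -0.01355   -0.004516
  Equil        0.0465       4.064    0.001001     0.05027
  solve Keq expr → x = -0.004516; check Q = 2.0390e-06
Then add 0.04355 M of M.
Step 2:
                    M           E           G           X
  Initial     0.09005       4.064    0.001001     0.05027
  Change  -9.1400e-04  3.0467e-04  9.1400e-04  3.0467e-04
  Equil       0.08913       4.065    0.001915     0.05058
  solve Keq expr → x = 3.0467e-04; check Q = 2.0390e-06

x = 3.0467e-04 M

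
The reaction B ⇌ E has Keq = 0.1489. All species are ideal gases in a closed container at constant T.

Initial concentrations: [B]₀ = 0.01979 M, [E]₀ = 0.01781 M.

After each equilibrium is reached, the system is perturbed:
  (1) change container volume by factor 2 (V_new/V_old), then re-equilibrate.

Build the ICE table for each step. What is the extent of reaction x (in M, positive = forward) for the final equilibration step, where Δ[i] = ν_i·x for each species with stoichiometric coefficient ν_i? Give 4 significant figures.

x = 0 M

Q₀ = 0.8999 vs Keq = 0.1489 ⇒ Q>K, reverse
Step 1:
                   B          E
  I          0.01979    0.01781
  C          0.01294   -0.01294
  E          0.03273   0.004873
  solve Keq expr → x = -0.01294; check Q = 0.1489
Then change container volume by factor 2 (V_new/V_old).
Step 2:
                   B          E
  I          0.01636   0.002437
  C                0          0
  E          0.01636   0.002437
  solve Keq expr → x = 0; check Q = 0.1489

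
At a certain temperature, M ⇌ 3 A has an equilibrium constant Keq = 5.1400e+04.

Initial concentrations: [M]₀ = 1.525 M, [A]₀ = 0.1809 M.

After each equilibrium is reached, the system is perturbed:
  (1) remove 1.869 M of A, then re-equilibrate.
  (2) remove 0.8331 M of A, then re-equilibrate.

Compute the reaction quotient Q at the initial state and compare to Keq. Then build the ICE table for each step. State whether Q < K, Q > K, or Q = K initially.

Q₀ = 0.003882 vs Keq = 5.1400e+04 ⇒ Q<K, forward
Step 1:
                   M          A
  init         1.525     0.1809
  Δ           -1.523      4.569
  eq        0.002085       4.75
  solve Keq expr → x = 1.523; check Q = 5.1400e+04
Then remove 1.869 M of A.
Step 2:
                   M          A
  init      0.002085      2.881
  Δ        -0.001617   0.004852
  eq      4.6741e-04      2.885
  solve Keq expr → x = 0.001617; check Q = 5.1400e+04
Then remove 0.8331 M of A.
Step 3:
                   M          A
  init    4.6741e-04      2.052
  Δ       -2.9899e-04 8.9698e-04
  eq      1.6842e-04      2.053
  solve Keq expr → x = 2.9899e-04; check Q = 5.1400e+04

Q₀ = 0.003882; Q < K (proceeds forward)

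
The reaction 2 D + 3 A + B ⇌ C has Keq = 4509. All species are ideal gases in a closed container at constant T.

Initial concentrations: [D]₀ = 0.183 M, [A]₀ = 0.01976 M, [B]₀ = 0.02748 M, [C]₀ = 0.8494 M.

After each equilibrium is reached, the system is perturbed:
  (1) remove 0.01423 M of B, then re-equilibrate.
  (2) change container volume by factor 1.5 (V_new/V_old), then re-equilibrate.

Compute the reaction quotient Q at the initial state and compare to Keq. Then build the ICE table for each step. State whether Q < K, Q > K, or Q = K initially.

Q₀ = 1.1963e+08 vs Keq = 4509 ⇒ Q>K, reverse
Step 1:
                   D          A          B          C
  I            0.183    0.01976    0.02748     0.8494
  C            0.151     0.2265    0.07551   -0.07551
  E            0.334     0.2463      0.103     0.7739
  solve Keq expr → x = -0.07551; check Q = 4509
Then remove 0.01423 M of B.
Step 2:
                   D          A          B          C
  I            0.334     0.2463    0.08876     0.7739
  C         0.004932   0.007398   0.002466  -0.002466
  E           0.3389     0.2537    0.09122     0.7714
  solve Keq expr → x = -0.002466; check Q = 4509
Then change container volume by factor 1.5 (V_new/V_old).
Step 3:
                   D          A          B          C
  I            0.226     0.1691    0.06082     0.5143
  C          0.05411    0.08116    0.02705   -0.02705
  E           0.2801     0.2503    0.08787     0.4872
  solve Keq expr → x = -0.02705; check Q = 4509

Q₀ = 1.1963e+08; Q > K (proceeds reverse)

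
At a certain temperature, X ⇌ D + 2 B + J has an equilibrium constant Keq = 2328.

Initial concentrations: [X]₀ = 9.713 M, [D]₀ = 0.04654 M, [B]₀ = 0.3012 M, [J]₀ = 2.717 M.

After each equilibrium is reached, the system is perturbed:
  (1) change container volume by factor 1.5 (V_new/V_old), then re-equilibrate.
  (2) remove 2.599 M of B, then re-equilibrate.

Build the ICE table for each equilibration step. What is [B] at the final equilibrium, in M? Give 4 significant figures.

Q₀ = 0.001181 vs Keq = 2328 ⇒ Q<K, forward
Step 1:
                   X          D          B          J
  init         9.713    0.04654     0.3012      2.717
  Δ           -6.092      6.092      12.18      6.092
  eq           3.621      6.139      12.49      8.809
  solve Keq expr → x = 6.092; check Q = 2328
Then change container volume by factor 1.5 (V_new/V_old).
Step 2:
                   X          D          B          J
  init         2.414      4.092      8.324      5.873
  Δ           -0.912      0.912      1.824      0.912
  eq           1.502      5.004      10.15      6.785
  solve Keq expr → x = 0.912; check Q = 2328
Then remove 2.599 M of B.
Step 3:
                   X          D          B          J
  init         1.502      5.004      7.549      6.785
  Δ          -0.3685     0.3685      0.737     0.3685
  eq           1.133      5.373      8.286      7.153
  solve Keq expr → x = 0.3685; check Q = 2328

[B]_eq = 8.286 M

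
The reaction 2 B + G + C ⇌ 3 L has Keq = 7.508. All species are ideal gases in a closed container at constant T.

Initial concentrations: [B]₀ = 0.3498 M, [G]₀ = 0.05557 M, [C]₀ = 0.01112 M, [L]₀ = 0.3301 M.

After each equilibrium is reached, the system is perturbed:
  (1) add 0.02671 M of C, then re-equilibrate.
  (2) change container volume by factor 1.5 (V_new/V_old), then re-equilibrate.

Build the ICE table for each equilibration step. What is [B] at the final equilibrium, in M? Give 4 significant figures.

Q₀ = 475.7 vs Keq = 7.508 ⇒ Q>K, reverse
Step 1:
                  B         G         C         L
  init       0.3498   0.05557   0.01112    0.3301
  Δ         0.08762   0.04381   0.04381   -0.1314
  eq         0.4374   0.09938   0.05493    0.1987
  solve Keq expr → x = -0.04381; check Q = 7.508
Then add 0.02671 M of C.
Step 2:
                  B         G         C         L
  init       0.4374   0.09938   0.08164    0.1987
  Δ        -0.01045 -0.005224 -0.005224   0.01567
  eq          0.427   0.09415   0.07641    0.2143
  solve Keq expr → x = 0.005224; check Q = 7.508
Then change container volume by factor 1.5 (V_new/V_old).
Step 3:
                  B         G         C         L
  init       0.2846   0.06277   0.05094    0.1429
  Δ        0.007125  0.003563  0.003563  -0.01069
  eq         0.2918   0.06633   0.05451    0.1322
  solve Keq expr → x = -0.003563; check Q = 7.508

[B]_eq = 0.2918 M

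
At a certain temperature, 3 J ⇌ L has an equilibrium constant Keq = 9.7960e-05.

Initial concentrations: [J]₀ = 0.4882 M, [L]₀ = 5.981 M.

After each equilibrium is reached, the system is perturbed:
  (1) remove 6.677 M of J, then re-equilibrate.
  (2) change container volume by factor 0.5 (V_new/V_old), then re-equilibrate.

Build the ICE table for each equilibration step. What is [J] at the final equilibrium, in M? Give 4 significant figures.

[J]_eq = 20.85 M

Q₀ = 51.4 vs Keq = 9.7960e-05 ⇒ Q>K, reverse
Step 1:
                  J         L
  I          0.4882     5.981
  C            16.5    -5.501
  E           16.99    0.4804
  solve Keq expr → x = -5.501; check Q = 9.7960e-05
Then remove 6.677 M of J.
Step 2:
                  J         L
  I           10.31    0.4804
  C           1.014   -0.3381
  E           11.33    0.1424
  solve Keq expr → x = -0.3381; check Q = 9.7960e-05
Then change container volume by factor 0.5 (V_new/V_old).
Step 3:
                  J         L
  I           22.65    0.2847
  C          -1.808    0.6027
  E           20.85    0.8874
  solve Keq expr → x = 0.6027; check Q = 9.7960e-05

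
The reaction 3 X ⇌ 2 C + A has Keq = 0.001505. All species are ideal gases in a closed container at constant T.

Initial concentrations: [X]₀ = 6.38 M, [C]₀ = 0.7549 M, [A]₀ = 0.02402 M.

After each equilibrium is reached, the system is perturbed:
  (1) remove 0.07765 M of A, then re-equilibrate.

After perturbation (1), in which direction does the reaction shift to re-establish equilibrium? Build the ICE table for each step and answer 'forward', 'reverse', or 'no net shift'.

Q₀ = 5.2710e-05 vs Keq = 0.001505 ⇒ Q<K, forward
Step 1:
                    X           C           A
  I              6.38      0.7549     0.02402
  C           -0.5913      0.3942      0.1971
  E             5.789       1.149      0.2211
  solve Keq expr → x = 0.1971; check Q = 0.001505
Then remove 0.07765 M of A.
Step 2:
                    X           C           A
  I             5.789       1.149      0.1435
  C           -0.1169     0.07791     0.03895
  E             5.672       1.227      0.1824
  solve Keq expr → x = 0.03895; check Q = 0.001505

Direction: forward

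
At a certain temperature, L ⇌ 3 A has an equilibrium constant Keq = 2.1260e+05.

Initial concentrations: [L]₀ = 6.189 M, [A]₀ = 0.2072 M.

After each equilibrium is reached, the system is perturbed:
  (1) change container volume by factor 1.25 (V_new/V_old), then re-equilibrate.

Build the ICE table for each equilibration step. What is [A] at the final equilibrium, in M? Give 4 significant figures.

Q₀ = 0.001437 vs Keq = 2.1260e+05 ⇒ Q<K, forward
Step 1:
                   L          A
  init         6.189     0.2072
  Δ           -6.158      18.47
  eq         0.03067      18.68
  solve Keq expr → x = 6.158; check Q = 2.1260e+05
Then change container volume by factor 1.25 (V_new/V_old).
Step 2:
                   L          A
  init       0.02454      14.95
  Δ         -0.00875    0.02625
  eq         0.01579      14.97
  solve Keq expr → x = 0.00875; check Q = 2.1260e+05

[A]_eq = 14.97 M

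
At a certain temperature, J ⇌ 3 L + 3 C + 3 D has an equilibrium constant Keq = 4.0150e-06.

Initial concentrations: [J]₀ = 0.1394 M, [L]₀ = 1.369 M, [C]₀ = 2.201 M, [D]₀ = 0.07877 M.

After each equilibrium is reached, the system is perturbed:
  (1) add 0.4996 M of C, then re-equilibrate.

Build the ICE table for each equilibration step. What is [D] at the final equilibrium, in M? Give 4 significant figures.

Q₀ = 0.09592 vs Keq = 4.0150e-06 ⇒ Q>K, reverse
Step 1:
                    J           L           C           D
  init         0.1394       1.369       2.201     0.07877
  Δ            0.0252     -0.0756     -0.0756     -0.0756
  eq           0.1646       1.293       2.125    0.003169
  solve Keq expr → x = -0.0252; check Q = 4.0150e-06
Then add 0.4996 M of C.
Step 2:
                    J           L           C           D
  init         0.1646       1.293       2.625    0.003169
  Δ        2.0008e-04 -6.0024e-04 -6.0024e-04 -6.0024e-04
  eq           0.1648       1.293       2.624    0.002568
  solve Keq expr → x = -2.0008e-04; check Q = 4.0150e-06

[D]_eq = 0.002568 M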